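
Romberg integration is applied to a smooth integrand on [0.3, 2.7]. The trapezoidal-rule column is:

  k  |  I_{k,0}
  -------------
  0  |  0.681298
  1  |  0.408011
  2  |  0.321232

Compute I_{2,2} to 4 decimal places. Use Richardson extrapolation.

Richardson extrapolation on the trapezoidal column (denominator 4−1=3):
I_{1,1} = 0.408011 + (0.408011 − 0.681298)/3 = 0.316915
I_{2,1} = 0.321232 + (0.321232 − 0.408011)/3 = 0.292306
I_{2,2} = 0.292306 + (0.292306 − 0.316915)/15 = 0.290665

0.2907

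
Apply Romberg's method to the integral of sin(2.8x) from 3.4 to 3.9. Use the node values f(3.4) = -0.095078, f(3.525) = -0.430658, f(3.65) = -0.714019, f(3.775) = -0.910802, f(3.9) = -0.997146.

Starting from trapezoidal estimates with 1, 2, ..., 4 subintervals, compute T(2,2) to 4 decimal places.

T(0,0) (trapezoid, 1 panel, h=0.5000): -0.273056
T(1,0) (trapezoid, 2 panels, h=0.2500): -0.315033
T(2,0) (trapezoid, 4 panels, h=0.1250): -0.325199
T(1,1) = -0.315033 + (-0.315033 − (-0.273056))/3 = -0.329025
T(2,1) = -0.325199 + (-0.325199 − (-0.315033))/3 = -0.328588
T(2,2) = -0.328588 + (-0.328588 − (-0.329025))/15 = -0.328559

-0.3286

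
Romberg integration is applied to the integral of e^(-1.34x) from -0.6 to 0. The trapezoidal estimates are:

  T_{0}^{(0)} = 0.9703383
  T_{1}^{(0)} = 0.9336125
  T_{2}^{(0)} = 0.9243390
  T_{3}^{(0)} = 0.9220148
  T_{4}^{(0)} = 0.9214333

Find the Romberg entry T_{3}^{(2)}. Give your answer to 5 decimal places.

T_{2}^{(1)} = 0.9243390 + (0.9243390 − 0.9336125)/3 = 0.9212478
T_{3}^{(1)} = 0.9220148 + (0.9220148 − 0.9243390)/3 = 0.9212401
T_{3}^{(2)} = 0.9212401 + (0.9212401 − 0.9212478)/15 = 0.9212396

0.92124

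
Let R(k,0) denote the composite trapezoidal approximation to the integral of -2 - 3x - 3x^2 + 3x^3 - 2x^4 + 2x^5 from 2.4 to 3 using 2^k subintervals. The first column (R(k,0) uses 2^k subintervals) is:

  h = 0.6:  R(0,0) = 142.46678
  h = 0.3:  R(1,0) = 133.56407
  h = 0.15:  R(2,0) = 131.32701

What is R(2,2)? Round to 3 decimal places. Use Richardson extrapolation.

R(1,1) = 133.56407 + (133.56407 − 142.46678)/3 = 130.59650
R(2,1) = 131.32701 + (131.32701 − 133.56407)/3 = 130.58132
R(2,2) = 130.58132 + (130.58132 − 130.59650)/15 = 130.58031

130.580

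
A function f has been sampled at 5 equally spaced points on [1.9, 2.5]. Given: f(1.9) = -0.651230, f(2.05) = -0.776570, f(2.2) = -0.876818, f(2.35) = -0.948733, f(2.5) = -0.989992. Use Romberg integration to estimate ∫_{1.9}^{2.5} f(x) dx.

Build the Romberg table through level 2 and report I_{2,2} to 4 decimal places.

I_{0,0} (trapezoid, 1 panel, h=0.6000): -0.492367
I_{1,0} (trapezoid, 2 panels, h=0.3000): -0.509229
I_{2,0} (trapezoid, 4 panels, h=0.1500): -0.513410
I_{1,1} = -0.509229 + (-0.509229 − (-0.492367))/3 = -0.514850
I_{2,1} = -0.513410 + (-0.513410 − (-0.509229))/3 = -0.514804
I_{2,2} = -0.514804 + (-0.514804 − (-0.514850))/15 = -0.514801

-0.5148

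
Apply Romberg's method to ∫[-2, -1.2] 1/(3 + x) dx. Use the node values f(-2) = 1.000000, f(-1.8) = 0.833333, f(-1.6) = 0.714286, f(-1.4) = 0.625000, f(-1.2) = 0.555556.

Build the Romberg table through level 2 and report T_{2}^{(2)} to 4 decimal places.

0.5878

T_{0}^{(0)} (trapezoid, 1 panel, h=0.8000): 0.622222
T_{1}^{(0)} (trapezoid, 2 panels, h=0.4000): 0.596826
T_{2}^{(0)} (trapezoid, 4 panels, h=0.2000): 0.590079
T_{1}^{(1)} = 0.596826 + (0.596826 − 0.622222)/3 = 0.588361
T_{2}^{(1)} = 0.590079 + (0.590079 − 0.596826)/3 = 0.587830
T_{2}^{(2)} = 0.587830 + (0.587830 − 0.588361)/15 = 0.587795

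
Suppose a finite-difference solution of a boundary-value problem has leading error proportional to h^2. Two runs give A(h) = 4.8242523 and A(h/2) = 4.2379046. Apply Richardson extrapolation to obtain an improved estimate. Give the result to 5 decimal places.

Extrapolated value = (4·A(h/2) − A(h)) / (4 − 1)
= (4·4.2379046 − 4.8242523) / 3
= 12.1273661 / 3 = 4.0424554

4.04246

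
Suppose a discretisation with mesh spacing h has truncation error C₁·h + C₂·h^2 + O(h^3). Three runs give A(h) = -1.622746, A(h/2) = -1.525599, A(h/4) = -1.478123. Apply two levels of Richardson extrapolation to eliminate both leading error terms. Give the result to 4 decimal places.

-1.4314

First eliminate the h term (factor 2^1 = 2):
  B₁ = (2·(-1.525599) − (-1.622746))/1 = -1.428452
  B₂ = (2·(-1.478123) − (-1.525599))/1 = -1.430647
Then eliminate the h^2 term (factor 2^2 = 4):
  (4·(-1.430647) − (-1.428452))/3 = -1.431379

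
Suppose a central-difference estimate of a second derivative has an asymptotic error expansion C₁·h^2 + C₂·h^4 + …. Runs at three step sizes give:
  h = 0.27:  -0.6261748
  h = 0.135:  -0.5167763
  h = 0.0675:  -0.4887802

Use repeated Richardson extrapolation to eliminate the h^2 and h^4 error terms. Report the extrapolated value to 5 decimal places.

-0.47939

First eliminate the h^2 term (factor 2^2 = 4):
  B₁ = (4·(-0.5167763) − (-0.6261748))/3 = -0.4803101
  B₂ = (4·(-0.4887802) − (-0.5167763))/3 = -0.4794482
Then eliminate the h^4 term (factor 2^4 = 16):
  (16·(-0.4794482) − (-0.4803101))/15 = -0.4793907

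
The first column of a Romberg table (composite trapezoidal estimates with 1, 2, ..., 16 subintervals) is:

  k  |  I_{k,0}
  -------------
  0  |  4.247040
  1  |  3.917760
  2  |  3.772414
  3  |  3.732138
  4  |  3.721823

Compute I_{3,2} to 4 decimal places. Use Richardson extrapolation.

Richardson extrapolation on the trapezoidal column (denominator 4−1=3):
I_{2,1} = 3.772414 + (3.772414 − 3.917760)/3 = 3.723965
I_{3,1} = (4·3.732138 − 3.772414) / 3 = 3.718713
I_{3,2} = 3.718713 + (3.718713 − 3.723965)/15 = 3.718363

3.7184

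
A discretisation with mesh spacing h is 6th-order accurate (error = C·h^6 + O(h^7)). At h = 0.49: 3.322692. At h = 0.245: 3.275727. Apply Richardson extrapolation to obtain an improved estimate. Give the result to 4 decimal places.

3.2750

The leading error scales as h^6; refining by a factor of 2 reduces it by 2^6 = 64.
Extrapolated value = (64·A(h/2) − A(h)) / (64 − 1)
= (64·3.275727 − 3.322692) / 63
= 206.323836 / 63 = 3.274982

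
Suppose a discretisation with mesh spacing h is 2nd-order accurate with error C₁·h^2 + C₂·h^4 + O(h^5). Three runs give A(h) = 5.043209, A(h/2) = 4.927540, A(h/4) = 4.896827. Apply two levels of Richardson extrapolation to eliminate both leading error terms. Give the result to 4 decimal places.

4.8864

First eliminate the h^2 term (factor 2^2 = 4):
  B₁ = (4·4.927540 − 5.043209)/3 = 4.888984
  B₂ = (4·4.896827 − 4.927540)/3 = 4.886589
Then eliminate the h^4 term (factor 2^4 = 16):
  (16·4.886589 − 4.888984)/15 = 4.886429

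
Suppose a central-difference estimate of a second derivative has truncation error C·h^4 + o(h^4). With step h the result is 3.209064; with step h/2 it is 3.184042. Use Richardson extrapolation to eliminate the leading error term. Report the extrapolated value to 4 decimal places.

The leading error scales as h^4; refining by a factor of 2 reduces it by 2^4 = 16.
Extrapolated value = (16·A(h/2) − A(h)) / (16 − 1)
= (16·3.184042 − 3.209064) / 15
= 47.735608 / 15 = 3.182374

3.1824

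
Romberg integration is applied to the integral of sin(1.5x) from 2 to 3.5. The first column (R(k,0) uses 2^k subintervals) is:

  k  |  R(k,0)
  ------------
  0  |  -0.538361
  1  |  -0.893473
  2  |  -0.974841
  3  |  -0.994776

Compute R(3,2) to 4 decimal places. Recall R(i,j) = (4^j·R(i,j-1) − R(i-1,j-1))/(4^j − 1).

Richardson extrapolation on the trapezoidal column (denominator 4−1=3):
R(2,1) = -0.974841 + (-0.974841 − (-0.893473))/3 = -1.001964
R(3,1) = (4·(-0.994776) − (-0.974841)) / 3 = -1.001421
R(3,2) = (16·(-1.001421) − (-1.001964)) / 15 = -1.001385

-1.0014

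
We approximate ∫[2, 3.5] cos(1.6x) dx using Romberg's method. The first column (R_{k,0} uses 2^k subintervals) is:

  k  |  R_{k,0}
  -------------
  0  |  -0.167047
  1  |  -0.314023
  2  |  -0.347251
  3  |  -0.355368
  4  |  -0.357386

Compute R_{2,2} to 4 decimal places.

-0.3580

Richardson extrapolation on the trapezoidal column (denominator 4−1=3):
R_{1,1} = (4·(-0.314023) − (-0.167047)) / 3 = -0.363015
R_{2,1} = -0.347251 + (-0.347251 − (-0.314023))/3 = -0.358327
R_{2,2} = (16·(-0.358327) − (-0.363015)) / 15 = -0.358014
(Column j=1 coincides with Simpson's rule on the same nodes.)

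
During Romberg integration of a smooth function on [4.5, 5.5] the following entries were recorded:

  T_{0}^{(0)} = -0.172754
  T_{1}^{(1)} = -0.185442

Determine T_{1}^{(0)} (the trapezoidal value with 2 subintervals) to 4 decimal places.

From T_{1}^{(1)} = (4·T_{1}^{(0)} − T_{0}^{(0)})/3, solve for T_{1}^{(0)}:
4·T_{1}^{(0)} = 3·(-0.185442) + (-0.172754) = -0.729080
T_{1}^{(0)} = -0.182270

-0.1823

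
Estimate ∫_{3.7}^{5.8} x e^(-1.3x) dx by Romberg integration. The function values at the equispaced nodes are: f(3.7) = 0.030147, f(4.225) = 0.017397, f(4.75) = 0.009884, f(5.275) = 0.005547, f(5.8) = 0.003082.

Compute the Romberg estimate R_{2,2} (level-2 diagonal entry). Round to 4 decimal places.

R_{0,0} (trapezoid, 1 panel, h=2.1000): 0.034890
R_{1,0} (trapezoid, 2 panels, h=1.0500): 0.027823
R_{2,0} (trapezoid, 4 panels, h=0.5250): 0.025957
R_{1,1} = 0.027823 + (0.027823 − 0.034890)/3 = 0.025467
R_{2,1} = 0.025957 + (0.025957 − 0.027823)/3 = 0.025335
R_{2,2} = 0.025335 + (0.025335 − 0.025467)/15 = 0.025326

0.0253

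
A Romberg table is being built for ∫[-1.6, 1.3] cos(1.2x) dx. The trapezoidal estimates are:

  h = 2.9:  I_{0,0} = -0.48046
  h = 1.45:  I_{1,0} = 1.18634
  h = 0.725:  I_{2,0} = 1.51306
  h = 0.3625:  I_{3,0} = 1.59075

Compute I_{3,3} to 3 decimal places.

Richardson extrapolation on the trapezoidal column (denominator 4−1=3):
I_{1,1} = 1.18634 + (1.18634 − (-0.48046))/3 = 1.74194
I_{2,1} = (4·1.51306 − 1.18634) / 3 = 1.62197
I_{3,1} = (4·1.59075 − 1.51306) / 3 = 1.61665
I_{2,2} = 1.62197 + (1.62197 − 1.74194)/15 = 1.61397
I_{3,2} = (16·1.61665 − 1.62197) / 15 = 1.61630
I_{3,3} = 1.61630 + (1.61630 − 1.61397)/63 = 1.61634
(Column j=1 coincides with Simpson's rule on the same nodes.)

1.616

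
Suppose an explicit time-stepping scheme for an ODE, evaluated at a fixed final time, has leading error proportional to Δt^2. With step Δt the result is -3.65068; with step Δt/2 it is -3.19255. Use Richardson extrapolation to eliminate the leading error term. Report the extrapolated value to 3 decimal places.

-3.040

The leading error scales as Δt^2; refining by a factor of 2 reduces it by 2^2 = 4.
Extrapolated value = (4·A(Δt/2) − A(Δt)) / (4 − 1)
= (4·(-3.19255) − (-3.65068)) / 3
= -9.11952 / 3 = -3.03984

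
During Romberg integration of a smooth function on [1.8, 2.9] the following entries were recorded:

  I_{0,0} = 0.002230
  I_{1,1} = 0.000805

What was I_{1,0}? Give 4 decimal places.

0.0012

From I_{1,1} = (4·I_{1,0} − I_{0,0})/3, solve for I_{1,0}:
4·I_{1,0} = 3·0.000805 + 0.002230 = 0.004645
I_{1,0} = 0.001161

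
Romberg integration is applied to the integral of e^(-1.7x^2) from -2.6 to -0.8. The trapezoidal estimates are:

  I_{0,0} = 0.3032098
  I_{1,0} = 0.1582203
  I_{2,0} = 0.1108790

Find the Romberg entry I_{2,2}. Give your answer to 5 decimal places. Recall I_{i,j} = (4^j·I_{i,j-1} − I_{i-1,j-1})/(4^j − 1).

0.09411

Richardson extrapolation on the trapezoidal column (denominator 4−1=3):
I_{1,1} = (4·0.1582203 − 0.3032098) / 3 = 0.1098905
I_{2,1} = 0.1108790 + (0.1108790 − 0.1582203)/3 = 0.0950986
I_{2,2} = (16·0.0950986 − 0.1098905) / 15 = 0.0941125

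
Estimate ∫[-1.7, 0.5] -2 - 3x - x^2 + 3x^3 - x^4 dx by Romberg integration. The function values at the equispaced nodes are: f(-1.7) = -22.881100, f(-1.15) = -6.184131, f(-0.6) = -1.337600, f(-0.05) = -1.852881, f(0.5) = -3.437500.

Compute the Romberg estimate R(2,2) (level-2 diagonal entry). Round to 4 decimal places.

R(0,0) (trapezoid, 1 panel, h=2.2000): -28.950460
R(1,0) (trapezoid, 2 panels, h=1.1000): -15.946590
R(2,0) (trapezoid, 4 panels, h=0.5500): -12.393652
R(1,1) = -15.946590 + (-15.946590 − (-28.950460))/3 = -11.611967
R(2,1) = -12.393652 + (-12.393652 − (-15.946590))/3 = -11.209339
R(2,2) = -11.209339 + (-11.209339 − (-11.611967))/15 = -11.182497

-11.1825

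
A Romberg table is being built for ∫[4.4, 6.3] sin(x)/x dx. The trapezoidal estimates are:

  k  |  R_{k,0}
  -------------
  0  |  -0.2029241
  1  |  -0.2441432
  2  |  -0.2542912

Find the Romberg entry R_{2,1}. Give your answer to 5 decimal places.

-0.25767

Richardson extrapolation on the trapezoidal column (denominator 4−1=3):
R_{2,1} = (4·(-0.2542912) − (-0.2441432)) / 3 = -0.2576739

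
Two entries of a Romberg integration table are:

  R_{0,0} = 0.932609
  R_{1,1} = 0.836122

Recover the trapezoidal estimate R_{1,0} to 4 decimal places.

From R_{1,1} = (4·R_{1,0} − R_{0,0})/3, solve for R_{1,0}:
4·R_{1,0} = 3·0.836122 + 0.932609 = 3.440975
R_{1,0} = 0.860244

0.8602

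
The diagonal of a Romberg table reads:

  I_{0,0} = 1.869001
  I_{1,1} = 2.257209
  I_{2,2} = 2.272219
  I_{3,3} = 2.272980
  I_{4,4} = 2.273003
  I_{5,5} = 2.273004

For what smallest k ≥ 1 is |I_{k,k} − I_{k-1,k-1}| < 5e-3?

|I_{1,1} − I_{0,0}| = 0.388208 ≥ 5e-3
|I_{2,2} − I_{1,1}| = 0.015010 ≥ 5e-3
|I_{3,3} − I_{2,2}| = 0.000761 < 5e-3

k = 3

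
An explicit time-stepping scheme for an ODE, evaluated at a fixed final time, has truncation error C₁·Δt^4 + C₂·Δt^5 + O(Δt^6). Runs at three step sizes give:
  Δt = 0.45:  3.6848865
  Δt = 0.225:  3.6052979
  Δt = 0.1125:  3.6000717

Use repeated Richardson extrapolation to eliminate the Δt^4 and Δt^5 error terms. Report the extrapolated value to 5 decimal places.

3.59971

First eliminate the Δt^4 term (factor 2^4 = 16):
  B₁ = (16·3.6052979 − 3.6848865)/15 = 3.5999920
  B₂ = (16·3.6000717 − 3.6052979)/15 = 3.5997233
Then eliminate the Δt^5 term (factor 2^5 = 32):
  (32·3.5997233 − 3.5999920)/31 = 3.5997146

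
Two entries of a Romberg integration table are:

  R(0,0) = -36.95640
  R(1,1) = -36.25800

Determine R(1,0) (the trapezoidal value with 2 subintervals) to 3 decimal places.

-36.433

From R(1,1) = (4·R(1,0) − R(0,0))/3, solve for R(1,0):
4·R(1,0) = 3·(-36.25800) + (-36.95640) = -145.73040
R(1,0) = -36.43260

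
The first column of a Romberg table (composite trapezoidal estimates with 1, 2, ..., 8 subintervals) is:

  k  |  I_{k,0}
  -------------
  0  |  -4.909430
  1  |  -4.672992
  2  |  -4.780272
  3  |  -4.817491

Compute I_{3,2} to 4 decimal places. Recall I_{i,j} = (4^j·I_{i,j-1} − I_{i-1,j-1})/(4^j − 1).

-4.8308

Richardson extrapolation on the trapezoidal column (denominator 4−1=3):
I_{2,1} = (4·(-4.780272) − (-4.672992)) / 3 = -4.816032
I_{3,1} = -4.817491 + (-4.817491 − (-4.780272))/3 = -4.829897
I_{3,2} = -4.829897 + (-4.829897 − (-4.816032))/15 = -4.830821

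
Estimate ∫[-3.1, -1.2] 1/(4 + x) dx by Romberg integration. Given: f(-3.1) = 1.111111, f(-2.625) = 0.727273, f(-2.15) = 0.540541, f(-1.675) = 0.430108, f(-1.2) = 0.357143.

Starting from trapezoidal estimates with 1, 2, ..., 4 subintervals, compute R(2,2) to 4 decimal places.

R(0,0) (trapezoid, 1 panel, h=1.9000): 1.394841
R(1,0) (trapezoid, 2 panels, h=0.9500): 1.210935
R(2,0) (trapezoid, 4 panels, h=0.4750): 1.155223
R(1,1) = 1.210935 + (1.210935 − 1.394841)/3 = 1.149633
R(2,1) = 1.155223 + (1.155223 − 1.210935)/3 = 1.136652
R(2,2) = 1.136652 + (1.136652 − 1.149633)/15 = 1.135787

1.1358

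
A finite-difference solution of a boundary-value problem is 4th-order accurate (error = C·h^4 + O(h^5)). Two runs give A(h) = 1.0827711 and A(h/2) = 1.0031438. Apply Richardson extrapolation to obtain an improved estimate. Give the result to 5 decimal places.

0.99784

The leading error scales as h^4; refining by a factor of 2 reduces it by 2^4 = 16.
Extrapolated value = (16·A(h/2) − A(h)) / (16 − 1)
= (16·1.0031438 − 1.0827711) / 15
= 14.9675297 / 15 = 0.9978353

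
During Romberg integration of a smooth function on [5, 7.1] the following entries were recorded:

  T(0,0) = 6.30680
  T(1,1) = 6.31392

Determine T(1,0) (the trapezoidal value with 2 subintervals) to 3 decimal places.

6.312

From T(1,1) = (4·T(1,0) − T(0,0))/3, solve for T(1,0):
4·T(1,0) = 3·6.31392 + 6.30680 = 25.24856
T(1,0) = 6.31214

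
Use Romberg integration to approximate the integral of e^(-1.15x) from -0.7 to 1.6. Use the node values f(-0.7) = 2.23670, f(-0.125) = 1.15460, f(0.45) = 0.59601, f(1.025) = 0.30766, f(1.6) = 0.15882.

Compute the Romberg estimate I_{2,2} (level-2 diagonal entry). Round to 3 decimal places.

1.807

I_{0,0} (trapezoid, 1 panel, h=2.3000): 2.75485
I_{1,0} (trapezoid, 2 panels, h=1.1500): 2.06284
I_{2,0} (trapezoid, 4 panels, h=0.5750): 1.87222
I_{1,1} = 2.06284 + (2.06284 − 2.75485)/3 = 1.83217
I_{2,1} = 1.87222 + (1.87222 − 2.06284)/3 = 1.80868
I_{2,2} = 1.80868 + (1.80868 − 1.83217)/15 = 1.80711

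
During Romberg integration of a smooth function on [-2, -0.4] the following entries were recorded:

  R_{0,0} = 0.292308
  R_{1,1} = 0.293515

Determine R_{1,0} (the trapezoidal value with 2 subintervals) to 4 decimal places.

From R_{1,1} = (4·R_{1,0} − R_{0,0})/3, solve for R_{1,0}:
4·R_{1,0} = 3·0.293515 + 0.292308 = 1.172853
R_{1,0} = 0.293213

0.2932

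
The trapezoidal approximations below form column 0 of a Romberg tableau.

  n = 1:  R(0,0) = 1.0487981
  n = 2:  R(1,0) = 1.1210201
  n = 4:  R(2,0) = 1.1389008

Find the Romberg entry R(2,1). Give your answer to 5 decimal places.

1.14486

Richardson extrapolation on the trapezoidal column (denominator 4−1=3):
R(2,1) = (4·1.1389008 − 1.1210201) / 3 = 1.1448610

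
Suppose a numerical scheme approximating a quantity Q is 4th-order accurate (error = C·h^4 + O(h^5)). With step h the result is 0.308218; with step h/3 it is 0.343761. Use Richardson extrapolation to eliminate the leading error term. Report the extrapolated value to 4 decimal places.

The leading error scales as h^4; refining by a factor of 3 reduces it by 3^4 = 81.
Extrapolated value = (81·A(h/3) − A(h)) / (81 − 1)
= (81·0.343761 − 0.308218) / 80
= 27.536423 / 80 = 0.344205

0.3442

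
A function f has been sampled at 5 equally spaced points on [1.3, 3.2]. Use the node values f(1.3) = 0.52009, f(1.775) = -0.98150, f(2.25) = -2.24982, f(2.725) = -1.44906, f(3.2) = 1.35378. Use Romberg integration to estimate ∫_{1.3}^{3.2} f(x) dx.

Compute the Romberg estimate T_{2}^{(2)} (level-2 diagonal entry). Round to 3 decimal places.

-1.935

T_{0}^{(0)} (trapezoid, 1 panel, h=1.9000): 1.78018
T_{1}^{(0)} (trapezoid, 2 panels, h=0.9500): -1.24724
T_{2}^{(0)} (trapezoid, 4 panels, h=0.4750): -1.77814
T_{1}^{(1)} = -1.24724 + (-1.24724 − 1.78018)/3 = -2.25638
T_{2}^{(1)} = -1.77814 + (-1.77814 − (-1.24724))/3 = -1.95511
T_{2}^{(2)} = -1.95511 + (-1.95511 − (-2.25638))/15 = -1.93503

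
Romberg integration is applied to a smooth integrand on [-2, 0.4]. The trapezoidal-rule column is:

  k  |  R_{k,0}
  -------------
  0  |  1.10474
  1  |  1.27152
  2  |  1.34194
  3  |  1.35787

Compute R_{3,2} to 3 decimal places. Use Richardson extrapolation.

1.363

Richardson extrapolation on the trapezoidal column (denominator 4−1=3):
R_{2,1} = 1.34194 + (1.34194 − 1.27152)/3 = 1.36541
R_{3,1} = 1.35787 + (1.35787 − 1.34194)/3 = 1.36318
R_{3,2} = (16·1.36318 − 1.36541) / 15 = 1.36303
(Column j=1 coincides with Simpson's rule on the same nodes.)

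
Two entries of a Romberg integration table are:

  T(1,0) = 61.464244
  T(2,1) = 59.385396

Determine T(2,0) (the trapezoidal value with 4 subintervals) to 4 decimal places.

59.9051

From T(2,1) = (4·T(2,0) − T(1,0))/3, solve for T(2,0):
4·T(2,0) = 3·59.385396 + 61.464244 = 239.620432
T(2,0) = 59.905108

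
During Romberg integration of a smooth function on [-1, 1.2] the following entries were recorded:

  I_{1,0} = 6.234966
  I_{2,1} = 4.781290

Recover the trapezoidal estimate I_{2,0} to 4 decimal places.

From I_{2,1} = (4·I_{2,0} − I_{1,0})/3, solve for I_{2,0}:
4·I_{2,0} = 3·4.781290 + 6.234966 = 20.578836
I_{2,0} = 5.144709

5.1447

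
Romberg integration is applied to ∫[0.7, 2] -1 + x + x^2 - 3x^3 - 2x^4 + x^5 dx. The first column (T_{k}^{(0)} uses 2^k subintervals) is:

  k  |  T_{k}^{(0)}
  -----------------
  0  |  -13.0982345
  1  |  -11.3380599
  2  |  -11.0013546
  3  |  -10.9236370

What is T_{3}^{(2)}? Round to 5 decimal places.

-10.89831

T_{2}^{(1)} = (4·(-11.0013546) − (-11.3380599)) / 3 = -10.8891195
T_{3}^{(1)} = (4·(-10.9236370) − (-11.0013546)) / 3 = -10.8977311
T_{3}^{(2)} = -10.8977311 + (-10.8977311 − (-10.8891195))/15 = -10.8983052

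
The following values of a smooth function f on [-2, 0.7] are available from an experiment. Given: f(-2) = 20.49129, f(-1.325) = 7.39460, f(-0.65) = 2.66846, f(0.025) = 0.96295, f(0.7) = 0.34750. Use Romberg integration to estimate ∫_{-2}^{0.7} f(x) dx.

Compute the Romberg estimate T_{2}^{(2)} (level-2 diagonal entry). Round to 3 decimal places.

T_{0}^{(0)} (trapezoid, 1 panel, h=2.7000): 28.13237
T_{1}^{(0)} (trapezoid, 2 panels, h=1.3500): 17.66860
T_{2}^{(0)} (trapezoid, 4 panels, h=0.6750): 14.47565
T_{1}^{(1)} = 17.66860 + (17.66860 − 28.13237)/3 = 14.18068
T_{2}^{(1)} = 14.47565 + (14.47565 − 17.66860)/3 = 13.41133
T_{2}^{(2)} = 13.41133 + (13.41133 − 14.18068)/15 = 13.36004

13.360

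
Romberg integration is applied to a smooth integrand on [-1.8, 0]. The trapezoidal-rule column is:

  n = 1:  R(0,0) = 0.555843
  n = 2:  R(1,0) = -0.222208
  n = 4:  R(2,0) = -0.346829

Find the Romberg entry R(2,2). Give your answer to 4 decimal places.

-0.3822

Richardson extrapolation on the trapezoidal column (denominator 4−1=3):
R(1,1) = -0.222208 + (-0.222208 − 0.555843)/3 = -0.481558
R(2,1) = (4·(-0.346829) − (-0.222208)) / 3 = -0.388369
R(2,2) = -0.388369 + (-0.388369 − (-0.481558))/15 = -0.382156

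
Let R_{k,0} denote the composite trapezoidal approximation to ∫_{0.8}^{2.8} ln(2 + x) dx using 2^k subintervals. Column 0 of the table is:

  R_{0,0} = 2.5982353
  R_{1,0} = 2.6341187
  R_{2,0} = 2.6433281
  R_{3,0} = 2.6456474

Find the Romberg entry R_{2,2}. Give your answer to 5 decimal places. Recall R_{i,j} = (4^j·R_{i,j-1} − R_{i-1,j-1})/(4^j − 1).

Richardson extrapolation on the trapezoidal column (denominator 4−1=3):
R_{1,1} = (4·2.6341187 − 2.5982353) / 3 = 2.6460798
R_{2,1} = (4·2.6433281 − 2.6341187) / 3 = 2.6463979
R_{2,2} = (16·2.6463979 − 2.6460798) / 15 = 2.6464191

2.64642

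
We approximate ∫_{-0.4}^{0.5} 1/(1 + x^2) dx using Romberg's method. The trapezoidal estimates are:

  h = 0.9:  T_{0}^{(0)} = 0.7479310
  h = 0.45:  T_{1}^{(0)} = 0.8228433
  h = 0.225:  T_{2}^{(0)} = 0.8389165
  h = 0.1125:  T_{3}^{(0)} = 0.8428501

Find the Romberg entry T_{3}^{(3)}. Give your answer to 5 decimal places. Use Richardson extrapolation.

Richardson extrapolation on the trapezoidal column (denominator 4−1=3):
T_{1}^{(1)} = 0.8228433 + (0.8228433 − 0.7479310)/3 = 0.8478141
T_{2}^{(1)} = 0.8389165 + (0.8389165 − 0.8228433)/3 = 0.8442742
T_{3}^{(1)} = 0.8428501 + (0.8428501 − 0.8389165)/3 = 0.8441613
T_{2}^{(2)} = (16·0.8442742 − 0.8478141) / 15 = 0.8440382
T_{3}^{(2)} = (16·0.8441613 − 0.8442742) / 15 = 0.8441538
T_{3}^{(3)} = 0.8441538 + (0.8441538 − 0.8440382)/63 = 0.8441556

0.84416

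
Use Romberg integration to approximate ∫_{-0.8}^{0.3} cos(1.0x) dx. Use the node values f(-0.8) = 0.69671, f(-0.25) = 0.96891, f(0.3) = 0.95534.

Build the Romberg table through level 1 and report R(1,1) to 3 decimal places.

1.013

R(0,0) (trapezoid, 1 panel, h=1.1000): 0.90863
R(1,0) (trapezoid, 2 panels, h=0.5500): 0.98721
R(1,1) = 0.98721 + (0.98721 − 0.90863)/3 = 1.01340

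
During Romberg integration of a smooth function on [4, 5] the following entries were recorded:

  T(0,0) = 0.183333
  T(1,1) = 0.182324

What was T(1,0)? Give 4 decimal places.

From T(1,1) = (4·T(1,0) − T(0,0))/3, solve for T(1,0):
4·T(1,0) = 3·0.182324 + 0.183333 = 0.730305
T(1,0) = 0.182576

0.1826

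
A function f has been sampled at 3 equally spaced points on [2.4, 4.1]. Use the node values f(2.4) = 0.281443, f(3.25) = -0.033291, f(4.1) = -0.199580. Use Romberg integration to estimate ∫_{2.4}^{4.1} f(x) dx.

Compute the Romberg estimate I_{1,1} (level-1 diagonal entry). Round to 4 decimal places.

I_{0,0} (trapezoid, 1 panel, h=1.7000): 0.069584
I_{1,0} (trapezoid, 2 panels, h=0.8500): 0.006494
I_{1,1} = 0.006494 + (0.006494 − 0.069584)/3 = -0.014536

-0.0145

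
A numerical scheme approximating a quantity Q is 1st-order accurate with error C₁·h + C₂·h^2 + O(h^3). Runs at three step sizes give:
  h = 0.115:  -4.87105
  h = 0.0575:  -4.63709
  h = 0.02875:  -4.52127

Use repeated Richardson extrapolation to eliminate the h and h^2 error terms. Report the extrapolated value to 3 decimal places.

-4.406

First eliminate the h term (factor 2^1 = 2):
  B₁ = (2·(-4.63709) − (-4.87105))/1 = -4.40313
  B₂ = (2·(-4.52127) − (-4.63709))/1 = -4.40545
Then eliminate the h^2 term (factor 2^2 = 4):
  (4·(-4.40545) − (-4.40313))/3 = -4.40622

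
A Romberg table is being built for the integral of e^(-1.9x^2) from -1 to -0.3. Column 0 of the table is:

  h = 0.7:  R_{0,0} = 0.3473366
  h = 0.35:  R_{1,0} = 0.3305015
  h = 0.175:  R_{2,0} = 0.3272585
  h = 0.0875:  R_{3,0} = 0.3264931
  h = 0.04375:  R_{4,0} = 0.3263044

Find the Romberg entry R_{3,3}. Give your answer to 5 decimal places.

0.32624

Richardson extrapolation on the trapezoidal column (denominator 4−1=3):
R_{1,1} = (4·0.3305015 − 0.3473366) / 3 = 0.3248898
R_{2,1} = 0.3272585 + (0.3272585 − 0.3305015)/3 = 0.3261775
R_{3,1} = 0.3264931 + (0.3264931 − 0.3272585)/3 = 0.3262380
R_{2,2} = (16·0.3261775 − 0.3248898) / 15 = 0.3262633
R_{3,2} = 0.3262380 + (0.3262380 − 0.3261775)/15 = 0.3262420
R_{3,3} = 0.3262420 + (0.3262420 − 0.3262633)/63 = 0.3262417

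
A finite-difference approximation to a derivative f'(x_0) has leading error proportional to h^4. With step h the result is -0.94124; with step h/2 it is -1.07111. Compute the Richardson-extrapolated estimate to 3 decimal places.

Extrapolated value = (16·A(h/2) − A(h)) / (16 − 1)
= (16·(-1.07111) − (-0.94124)) / 15
= -16.19652 / 15 = -1.07977

-1.080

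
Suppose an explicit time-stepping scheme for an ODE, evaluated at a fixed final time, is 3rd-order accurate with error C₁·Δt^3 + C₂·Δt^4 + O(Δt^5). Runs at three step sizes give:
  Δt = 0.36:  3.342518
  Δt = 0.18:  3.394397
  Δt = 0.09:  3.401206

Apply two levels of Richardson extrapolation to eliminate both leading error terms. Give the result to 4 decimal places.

3.4022

First eliminate the Δt^3 term (factor 2^3 = 8):
  B₁ = (8·3.394397 − 3.342518)/7 = 3.401808
  B₂ = (8·3.401206 − 3.394397)/7 = 3.402179
Then eliminate the Δt^4 term (factor 2^4 = 16):
  (16·3.402179 − 3.401808)/15 = 3.402204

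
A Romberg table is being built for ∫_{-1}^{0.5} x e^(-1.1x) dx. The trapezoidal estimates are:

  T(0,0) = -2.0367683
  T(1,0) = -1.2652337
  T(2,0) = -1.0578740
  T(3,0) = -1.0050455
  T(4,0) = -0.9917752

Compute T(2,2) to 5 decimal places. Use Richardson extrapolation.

T(1,1) = (4·(-1.2652337) − (-2.0367683)) / 3 = -1.0080555
T(2,1) = -1.0578740 + (-1.0578740 − (-1.2652337))/3 = -0.9887541
T(2,2) = -0.9887541 + (-0.9887541 − (-1.0080555))/15 = -0.9874673
(Column j=1 coincides with Simpson's rule on the same nodes.)

-0.98747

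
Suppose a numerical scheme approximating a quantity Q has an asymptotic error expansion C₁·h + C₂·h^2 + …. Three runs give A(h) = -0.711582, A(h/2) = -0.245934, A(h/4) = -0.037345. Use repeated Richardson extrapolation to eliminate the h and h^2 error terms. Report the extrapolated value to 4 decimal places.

0.1551

First eliminate the h term (factor 2^1 = 2):
  B₁ = (2·(-0.245934) − (-0.711582))/1 = 0.219714
  B₂ = (2·(-0.037345) − (-0.245934))/1 = 0.171244
Then eliminate the h^2 term (factor 2^2 = 4):
  (4·0.171244 − 0.219714)/3 = 0.155087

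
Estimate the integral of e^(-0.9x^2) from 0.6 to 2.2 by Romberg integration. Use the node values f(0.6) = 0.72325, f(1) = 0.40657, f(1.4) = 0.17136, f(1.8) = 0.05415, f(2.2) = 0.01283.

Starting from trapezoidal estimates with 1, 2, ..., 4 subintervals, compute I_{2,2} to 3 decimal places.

I_{0,0} (trapezoid, 1 panel, h=1.6000): 0.58886
I_{1,0} (trapezoid, 2 panels, h=0.8000): 0.43152
I_{2,0} (trapezoid, 4 panels, h=0.4000): 0.40005
I_{1,1} = 0.43152 + (0.43152 − 0.58886)/3 = 0.37907
I_{2,1} = 0.40005 + (0.40005 − 0.43152)/3 = 0.38956
I_{2,2} = 0.38956 + (0.38956 − 0.37907)/15 = 0.39026

0.390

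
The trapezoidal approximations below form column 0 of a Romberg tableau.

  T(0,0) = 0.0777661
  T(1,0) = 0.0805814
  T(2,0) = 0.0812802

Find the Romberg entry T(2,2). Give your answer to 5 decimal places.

0.08151

Richardson extrapolation on the trapezoidal column (denominator 4−1=3):
T(1,1) = (4·0.0805814 − 0.0777661) / 3 = 0.0815198
T(2,1) = (4·0.0812802 − 0.0805814) / 3 = 0.0815131
T(2,2) = 0.0815131 + (0.0815131 − 0.0815198)/15 = 0.0815127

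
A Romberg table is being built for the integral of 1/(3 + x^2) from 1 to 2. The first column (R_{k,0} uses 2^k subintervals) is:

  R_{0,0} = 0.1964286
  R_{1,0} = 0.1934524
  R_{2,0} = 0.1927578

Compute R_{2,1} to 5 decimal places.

Richardson extrapolation on the trapezoidal column (denominator 4−1=3):
R_{2,1} = 0.1927578 + (0.1927578 − 0.1934524)/3 = 0.1925263

0.19253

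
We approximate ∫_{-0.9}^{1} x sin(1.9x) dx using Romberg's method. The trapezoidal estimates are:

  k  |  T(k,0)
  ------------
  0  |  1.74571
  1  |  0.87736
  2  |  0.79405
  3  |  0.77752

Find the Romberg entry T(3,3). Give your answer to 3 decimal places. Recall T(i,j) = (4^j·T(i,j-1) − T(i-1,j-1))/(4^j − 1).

0.772

T(1,1) = 0.87736 + (0.87736 − 1.74571)/3 = 0.58791
T(2,1) = 0.79405 + (0.79405 − 0.87736)/3 = 0.76628
T(3,1) = (4·0.77752 − 0.79405) / 3 = 0.77201
T(2,2) = (16·0.76628 − 0.58791) / 15 = 0.77817
T(3,2) = 0.77201 + (0.77201 − 0.76628)/15 = 0.77239
T(3,3) = (64·0.77239 − 0.77817) / 63 = 0.77230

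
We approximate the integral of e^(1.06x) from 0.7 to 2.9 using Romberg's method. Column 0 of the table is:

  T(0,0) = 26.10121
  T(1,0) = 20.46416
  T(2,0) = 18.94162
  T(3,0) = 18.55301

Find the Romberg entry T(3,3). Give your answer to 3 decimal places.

Richardson extrapolation on the trapezoidal column (denominator 4−1=3):
T(1,1) = (4·20.46416 − 26.10121) / 3 = 18.58514
T(2,1) = 18.94162 + (18.94162 − 20.46416)/3 = 18.43411
T(3,1) = 18.55301 + (18.55301 − 18.94162)/3 = 18.42347
T(2,2) = 18.43411 + (18.43411 − 18.58514)/15 = 18.42404
T(3,2) = (16·18.42347 − 18.43411) / 15 = 18.42276
T(3,3) = (64·18.42276 − 18.42404) / 63 = 18.42274

18.423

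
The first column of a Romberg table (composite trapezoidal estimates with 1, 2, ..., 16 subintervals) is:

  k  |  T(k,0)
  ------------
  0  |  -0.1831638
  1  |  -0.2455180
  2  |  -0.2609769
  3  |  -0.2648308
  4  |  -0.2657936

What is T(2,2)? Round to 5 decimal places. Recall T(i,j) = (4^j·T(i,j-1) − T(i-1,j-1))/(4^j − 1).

-0.26612

T(1,1) = (4·(-0.2455180) − (-0.1831638)) / 3 = -0.2663027
T(2,1) = (4·(-0.2609769) − (-0.2455180)) / 3 = -0.2661299
T(2,2) = -0.2661299 + (-0.2661299 − (-0.2663027))/15 = -0.2661184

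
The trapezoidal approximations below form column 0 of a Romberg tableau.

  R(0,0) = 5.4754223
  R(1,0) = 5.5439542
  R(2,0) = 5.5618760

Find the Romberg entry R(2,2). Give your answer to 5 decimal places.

Richardson extrapolation on the trapezoidal column (denominator 4−1=3):
R(1,1) = 5.5439542 + (5.5439542 − 5.4754223)/3 = 5.5667982
R(2,1) = 5.5618760 + (5.5618760 − 5.5439542)/3 = 5.5678499
R(2,2) = (16·5.5678499 − 5.5667982) / 15 = 5.5679200

5.56792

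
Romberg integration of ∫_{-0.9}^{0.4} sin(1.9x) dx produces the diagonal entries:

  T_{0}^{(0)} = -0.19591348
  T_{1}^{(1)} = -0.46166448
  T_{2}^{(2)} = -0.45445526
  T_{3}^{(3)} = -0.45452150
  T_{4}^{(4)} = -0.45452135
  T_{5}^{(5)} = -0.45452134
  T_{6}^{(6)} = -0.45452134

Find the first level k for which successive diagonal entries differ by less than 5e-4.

k = 3

|T_{1}^{(1)} − T_{0}^{(0)}| = 0.26575100 ≥ 5e-4
|T_{2}^{(2)} − T_{1}^{(1)}| = 0.00720922 ≥ 5e-4
|T_{3}^{(3)} − T_{2}^{(2)}| = 0.00006624 < 5e-4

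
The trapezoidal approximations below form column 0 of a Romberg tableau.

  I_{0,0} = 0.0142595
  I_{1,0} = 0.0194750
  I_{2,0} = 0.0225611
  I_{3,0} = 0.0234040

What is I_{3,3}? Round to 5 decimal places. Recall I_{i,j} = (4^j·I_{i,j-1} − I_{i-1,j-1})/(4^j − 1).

Richardson extrapolation on the trapezoidal column (denominator 4−1=3):
I_{1,1} = 0.0194750 + (0.0194750 − 0.0142595)/3 = 0.0212135
I_{2,1} = 0.0225611 + (0.0225611 − 0.0194750)/3 = 0.0235898
I_{3,1} = 0.0234040 + (0.0234040 − 0.0225611)/3 = 0.0236850
I_{2,2} = (16·0.0235898 − 0.0212135) / 15 = 0.0237482
I_{3,2} = (16·0.0236850 − 0.0235898) / 15 = 0.0236913
I_{3,3} = (64·0.0236913 − 0.0237482) / 63 = 0.0236904
(Column j=1 coincides with Simpson's rule on the same nodes.)

0.02369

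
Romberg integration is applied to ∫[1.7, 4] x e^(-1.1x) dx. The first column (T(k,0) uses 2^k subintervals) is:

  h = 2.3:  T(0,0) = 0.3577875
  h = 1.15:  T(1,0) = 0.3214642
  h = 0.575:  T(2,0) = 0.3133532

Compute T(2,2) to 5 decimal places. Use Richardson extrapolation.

Richardson extrapolation on the trapezoidal column (denominator 4−1=3):
T(1,1) = (4·0.3214642 − 0.3577875) / 3 = 0.3093564
T(2,1) = (4·0.3133532 − 0.3214642) / 3 = 0.3106495
T(2,2) = 0.3106495 + (0.3106495 − 0.3093564)/15 = 0.3107357

0.31074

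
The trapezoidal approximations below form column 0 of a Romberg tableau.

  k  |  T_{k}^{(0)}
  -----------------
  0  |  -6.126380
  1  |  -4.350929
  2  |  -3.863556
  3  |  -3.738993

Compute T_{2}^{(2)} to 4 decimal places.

Richardson extrapolation on the trapezoidal column (denominator 4−1=3):
T_{1}^{(1)} = -4.350929 + (-4.350929 − (-6.126380))/3 = -3.759112
T_{2}^{(1)} = (4·(-3.863556) − (-4.350929)) / 3 = -3.701098
T_{2}^{(2)} = -3.701098 + (-3.701098 − (-3.759112))/15 = -3.697230

-3.6972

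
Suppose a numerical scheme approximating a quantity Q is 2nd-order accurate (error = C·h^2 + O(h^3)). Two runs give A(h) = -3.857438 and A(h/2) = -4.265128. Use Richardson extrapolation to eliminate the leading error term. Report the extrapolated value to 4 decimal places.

-4.4010

The leading error scales as h^2; refining by a factor of 2 reduces it by 2^2 = 4.
Extrapolated value = (4·A(h/2) − A(h)) / (4 − 1)
= (4·(-4.265128) − (-3.857438)) / 3
= -13.203074 / 3 = -4.401025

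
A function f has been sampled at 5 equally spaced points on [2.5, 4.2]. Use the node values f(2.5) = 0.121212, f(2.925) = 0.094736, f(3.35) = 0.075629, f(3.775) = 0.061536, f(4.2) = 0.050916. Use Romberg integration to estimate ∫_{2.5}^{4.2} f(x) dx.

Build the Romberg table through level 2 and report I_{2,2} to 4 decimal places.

0.1344

I_{0,0} (trapezoid, 1 panel, h=1.7000): 0.146309
I_{1,0} (trapezoid, 2 panels, h=0.8500): 0.137439
I_{2,0} (trapezoid, 4 panels, h=0.4250): 0.135135
I_{1,1} = 0.137439 + (0.137439 − 0.146309)/3 = 0.134482
I_{2,1} = 0.135135 + (0.135135 − 0.137439)/3 = 0.134367
I_{2,2} = 0.134367 + (0.134367 − 0.134482)/15 = 0.134359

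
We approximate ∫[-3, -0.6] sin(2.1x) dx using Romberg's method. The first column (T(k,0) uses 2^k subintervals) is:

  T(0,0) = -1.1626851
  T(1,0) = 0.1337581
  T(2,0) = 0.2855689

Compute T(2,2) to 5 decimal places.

Richardson extrapolation on the trapezoidal column (denominator 4−1=3):
T(1,1) = (4·0.1337581 − (-1.1626851)) / 3 = 0.5659058
T(2,1) = (4·0.2855689 − 0.1337581) / 3 = 0.3361725
T(2,2) = 0.3361725 + (0.3361725 − 0.5659058)/15 = 0.3208569

0.32086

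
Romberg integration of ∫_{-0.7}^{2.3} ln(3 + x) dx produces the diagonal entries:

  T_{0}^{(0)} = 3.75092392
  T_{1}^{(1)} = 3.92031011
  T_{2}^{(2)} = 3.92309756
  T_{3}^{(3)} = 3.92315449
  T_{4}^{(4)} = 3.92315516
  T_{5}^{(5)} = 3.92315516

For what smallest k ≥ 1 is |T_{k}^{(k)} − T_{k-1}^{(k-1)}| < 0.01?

k = 2

|T_{1}^{(1)} − T_{0}^{(0)}| = 0.16938619 ≥ 0.01
|T_{2}^{(2)} − T_{1}^{(1)}| = 0.00278745 < 0.01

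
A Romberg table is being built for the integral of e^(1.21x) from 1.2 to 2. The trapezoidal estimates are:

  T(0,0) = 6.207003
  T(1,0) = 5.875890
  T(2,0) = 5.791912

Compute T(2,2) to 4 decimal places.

5.7638

T(1,1) = 5.875890 + (5.875890 − 6.207003)/3 = 5.765519
T(2,1) = 5.791912 + (5.791912 − 5.875890)/3 = 5.763919
T(2,2) = 5.763919 + (5.763919 − 5.765519)/15 = 5.763812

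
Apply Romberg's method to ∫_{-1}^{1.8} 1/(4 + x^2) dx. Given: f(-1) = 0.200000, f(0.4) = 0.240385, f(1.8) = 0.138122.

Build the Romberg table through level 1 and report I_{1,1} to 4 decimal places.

I_{0,0} (trapezoid, 1 panel, h=2.8000): 0.473371
I_{1,0} (trapezoid, 2 panels, h=1.4000): 0.573224
I_{1,1} = 0.573224 + (0.573224 − 0.473371)/3 = 0.606508

0.6065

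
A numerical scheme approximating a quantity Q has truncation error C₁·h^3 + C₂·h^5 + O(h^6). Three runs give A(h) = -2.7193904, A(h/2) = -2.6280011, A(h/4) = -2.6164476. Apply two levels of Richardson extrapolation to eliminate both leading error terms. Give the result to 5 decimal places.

-2.61479

First eliminate the h^3 term (factor 2^3 = 8):
  B₁ = (8·(-2.6280011) − (-2.7193904))/7 = -2.6149455
  B₂ = (8·(-2.6164476) − (-2.6280011))/7 = -2.6147971
Then eliminate the h^5 term (factor 2^5 = 32):
  (32·(-2.6147971) − (-2.6149455))/31 = -2.6147923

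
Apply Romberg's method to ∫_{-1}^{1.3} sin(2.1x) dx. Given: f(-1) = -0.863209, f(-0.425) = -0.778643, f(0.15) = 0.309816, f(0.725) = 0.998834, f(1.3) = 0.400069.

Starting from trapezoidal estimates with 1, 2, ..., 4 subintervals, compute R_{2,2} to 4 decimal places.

R_{0,0} (trapezoid, 1 panel, h=2.3000): -0.532611
R_{1,0} (trapezoid, 2 panels, h=1.1500): 0.089983
R_{2,0} (trapezoid, 4 panels, h=0.5750): 0.171601
R_{1,1} = 0.089983 + (0.089983 − (-0.532611))/3 = 0.297514
R_{2,1} = 0.171601 + (0.171601 − 0.089983)/3 = 0.198807
R_{2,2} = 0.198807 + (0.198807 − 0.297514)/15 = 0.192227

0.1922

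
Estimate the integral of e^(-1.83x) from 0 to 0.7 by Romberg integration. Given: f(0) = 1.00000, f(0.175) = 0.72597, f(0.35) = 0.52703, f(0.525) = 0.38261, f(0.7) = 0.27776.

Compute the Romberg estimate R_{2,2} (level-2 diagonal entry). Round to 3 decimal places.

R_{0,0} (trapezoid, 1 panel, h=0.7000): 0.44722
R_{1,0} (trapezoid, 2 panels, h=0.3500): 0.40807
R_{2,0} (trapezoid, 4 panels, h=0.1750): 0.39804
R_{1,1} = 0.40807 + (0.40807 − 0.44722)/3 = 0.39502
R_{2,1} = 0.39804 + (0.39804 − 0.40807)/3 = 0.39470
R_{2,2} = 0.39470 + (0.39470 − 0.39502)/15 = 0.39468

0.395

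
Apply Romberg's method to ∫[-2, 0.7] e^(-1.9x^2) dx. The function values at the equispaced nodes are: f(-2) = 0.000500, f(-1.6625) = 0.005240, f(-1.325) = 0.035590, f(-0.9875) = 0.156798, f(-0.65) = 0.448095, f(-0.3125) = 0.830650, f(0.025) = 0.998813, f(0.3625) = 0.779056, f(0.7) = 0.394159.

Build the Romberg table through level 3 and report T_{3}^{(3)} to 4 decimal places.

1.1711

T_{0}^{(0)} (trapezoid, 1 panel, h=2.7000): 0.532790
T_{1}^{(0)} (trapezoid, 2 panels, h=1.3500): 0.871323
T_{2}^{(0)} (trapezoid, 4 panels, h=0.6750): 1.133884
T_{3}^{(0)} (trapezoid, 8 panels, h=0.3375): 1.164905
T_{1}^{(1)} = 0.871323 + (0.871323 − 0.532790)/3 = 0.984167
T_{2}^{(1)} = 1.133884 + (1.133884 − 0.871323)/3 = 1.221404
T_{3}^{(1)} = 1.164905 + (1.164905 − 1.133884)/3 = 1.175245
T_{2}^{(2)} = 1.221404 + (1.221404 − 0.984167)/15 = 1.237220
T_{3}^{(2)} = 1.175245 + (1.175245 − 1.221404)/15 = 1.172168
T_{3}^{(3)} = 1.172168 + (1.172168 − 1.237220)/63 = 1.171135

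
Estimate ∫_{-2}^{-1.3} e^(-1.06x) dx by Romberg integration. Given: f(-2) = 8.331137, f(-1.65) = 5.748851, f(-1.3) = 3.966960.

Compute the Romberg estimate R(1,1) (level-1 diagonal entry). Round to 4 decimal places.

R(0,0) (trapezoid, 1 panel, h=0.7000): 4.304334
R(1,0) (trapezoid, 2 panels, h=0.3500): 4.164265
R(1,1) = 4.164265 + (4.164265 − 4.304334)/3 = 4.117575

4.1176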